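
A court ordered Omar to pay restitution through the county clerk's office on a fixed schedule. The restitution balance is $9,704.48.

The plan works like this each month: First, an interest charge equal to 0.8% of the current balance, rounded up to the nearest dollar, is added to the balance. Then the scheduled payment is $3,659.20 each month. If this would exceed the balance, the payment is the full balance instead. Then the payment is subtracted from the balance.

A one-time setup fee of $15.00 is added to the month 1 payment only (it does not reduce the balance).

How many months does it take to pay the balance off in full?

3

# | Opening | Interest | Payment | Fee | End bal
1 | $9,704.48 | $78.00 | $3,659.20 | $15.00 | $6,123.28
2 | $6,123.28 | $49.00 | $3,659.20 | — | $2,513.08
3 | $2,513.08 | $21.00 | $2,534.08 | — | $0.00
Balance reaches $0.00 in month 3.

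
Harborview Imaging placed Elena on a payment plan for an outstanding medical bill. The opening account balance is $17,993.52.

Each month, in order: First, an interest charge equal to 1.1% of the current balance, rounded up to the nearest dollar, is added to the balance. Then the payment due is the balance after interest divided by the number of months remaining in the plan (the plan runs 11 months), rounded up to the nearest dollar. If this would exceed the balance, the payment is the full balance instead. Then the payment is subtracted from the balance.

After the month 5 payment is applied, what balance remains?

Month 1: opening $17,993.52; interest $198.00 → $18,191.52; payment $1,654.00; balance $16,537.52
Month 2: opening $16,537.52; interest $182.00 → $16,719.52; payment $1,672.00; balance $15,047.52
Month 3: opening $15,047.52; interest $166.00 → $15,213.52; payment $1,691.00; balance $13,522.52
Month 4: opening $13,522.52; interest $149.00 → $13,671.52; payment $1,709.00; balance $11,962.52
Month 5: opening $11,962.52; interest $132.00 → $12,094.52; payment $1,728.00; balance $10,366.52

$10,366.52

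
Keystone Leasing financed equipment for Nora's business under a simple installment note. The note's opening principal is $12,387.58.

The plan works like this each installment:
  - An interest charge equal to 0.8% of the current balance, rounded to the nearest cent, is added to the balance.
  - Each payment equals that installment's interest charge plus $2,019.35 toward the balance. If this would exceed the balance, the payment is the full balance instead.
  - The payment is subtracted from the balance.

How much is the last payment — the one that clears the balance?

$273.65

Installment 1: opening $12,387.58; interest $99.10 → $12,486.68; payment $2,118.45; balance $10,368.23
Installment 2: opening $10,368.23; interest $82.95 → $10,451.18; payment $2,102.30; balance $8,348.88
Installment 3: opening $8,348.88; interest $66.79 → $8,415.67; payment $2,086.14; balance $6,329.53
Installment 4: opening $6,329.53; interest $50.64 → $6,380.17; payment $2,069.99; balance $4,310.18
Installment 5: opening $4,310.18; interest $34.48 → $4,344.66; payment $2,053.83; balance $2,290.83
Installment 6: opening $2,290.83; interest $18.33 → $2,309.16; payment $2,037.68; balance $271.48
Installment 7: opening $271.48; interest $2.17 → $273.65; payment $273.65; balance $0.00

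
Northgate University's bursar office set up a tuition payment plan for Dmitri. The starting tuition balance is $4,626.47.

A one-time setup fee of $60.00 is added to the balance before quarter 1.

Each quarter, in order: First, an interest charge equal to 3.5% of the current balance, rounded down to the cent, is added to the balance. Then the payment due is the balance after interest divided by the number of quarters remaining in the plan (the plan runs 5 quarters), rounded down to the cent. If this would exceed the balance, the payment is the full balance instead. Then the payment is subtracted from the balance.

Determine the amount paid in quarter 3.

$1,039.19

# | Opening | Interest | Payment | End bal
1 | $4,686.47 | $164.02 | $970.09 | $3,880.40
2 | $3,880.40 | $135.81 | $1,004.05 | $3,012.16
3 | $3,012.16 | $105.42 | $1,039.19 | $2,078.39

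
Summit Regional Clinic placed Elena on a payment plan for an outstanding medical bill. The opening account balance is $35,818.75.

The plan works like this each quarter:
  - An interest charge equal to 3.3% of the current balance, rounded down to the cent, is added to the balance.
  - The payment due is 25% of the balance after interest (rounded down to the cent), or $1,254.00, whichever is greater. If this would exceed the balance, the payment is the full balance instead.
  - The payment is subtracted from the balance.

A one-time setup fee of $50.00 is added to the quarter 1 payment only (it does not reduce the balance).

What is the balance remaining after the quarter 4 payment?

Quarter 1: $35,818.75 +$1,182.01 interest = $37,000.76; pay $9,250.19 (+ $50.00 fee) → $27,750.57
Quarter 2: $27,750.57 +$915.76 interest = $28,666.33; pay $7,166.58 → $21,499.75
Quarter 3: $21,499.75 +$709.49 interest = $22,209.24; pay $5,552.31 → $16,656.93
Quarter 4: $16,656.93 +$549.67 interest = $17,206.60; pay $4,301.65 → $12,904.95

$12,904.95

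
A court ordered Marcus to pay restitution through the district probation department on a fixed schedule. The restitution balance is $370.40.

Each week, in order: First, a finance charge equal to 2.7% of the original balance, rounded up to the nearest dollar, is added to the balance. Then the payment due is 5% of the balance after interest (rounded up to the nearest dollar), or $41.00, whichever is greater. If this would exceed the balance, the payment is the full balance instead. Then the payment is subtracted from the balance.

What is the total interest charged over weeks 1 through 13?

$143.00

Week 1: $370.40 +$11.00 interest = $381.40; pay $41.00 → $340.40
Week 2: $340.40 +$11.00 interest = $351.40; pay $41.00 → $310.40
Week 3: $310.40 +$11.00 interest = $321.40; pay $41.00 → $280.40
Week 4: $280.40 +$11.00 interest = $291.40; pay $41.00 → $250.40
Week 5: $250.40 +$11.00 interest = $261.40; pay $41.00 → $220.40
Week 6: $220.40 +$11.00 interest = $231.40; pay $41.00 → $190.40
Week 7: $190.40 +$11.00 interest = $201.40; pay $41.00 → $160.40
Week 8: $160.40 +$11.00 interest = $171.40; pay $41.00 → $130.40
Week 9: $130.40 +$11.00 interest = $141.40; pay $41.00 → $100.40
Week 10: $100.40 +$11.00 interest = $111.40; pay $41.00 → $70.40
Week 11: $70.40 +$11.00 interest = $81.40; pay $41.00 → $40.40
Week 12: $40.40 +$11.00 interest = $51.40; pay $41.00 → $10.40
Week 13: $10.40 +$11.00 interest = $21.40; pay $21.40 → $0.00
Total interest: $11.00 + $11.00 + $11.00 + $11.00 + $11.00 + $11.00 + $11.00 + $11.00 + $11.00 + $11.00 + $11.00 + $11.00 + $11.00 = $143.00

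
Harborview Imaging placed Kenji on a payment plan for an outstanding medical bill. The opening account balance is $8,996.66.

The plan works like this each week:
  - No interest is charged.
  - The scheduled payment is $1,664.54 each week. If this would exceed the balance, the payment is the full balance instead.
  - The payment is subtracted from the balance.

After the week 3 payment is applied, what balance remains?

# | Opening | Payment | End bal
1 | $8,996.66 | $1,664.54 | $7,332.12
2 | $7,332.12 | $1,664.54 | $5,667.58
3 | $5,667.58 | $1,664.54 | $4,003.04

$4,003.04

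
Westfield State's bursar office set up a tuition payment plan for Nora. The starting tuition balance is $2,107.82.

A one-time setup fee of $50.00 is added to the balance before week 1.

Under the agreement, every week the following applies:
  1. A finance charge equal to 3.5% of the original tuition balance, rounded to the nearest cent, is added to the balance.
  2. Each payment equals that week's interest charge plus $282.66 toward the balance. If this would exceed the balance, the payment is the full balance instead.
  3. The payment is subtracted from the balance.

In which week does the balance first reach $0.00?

# | Opening | Interest | Payment | End bal
1 | $2,157.82 | $73.77 | $356.43 | $1,875.16
2 | $1,875.16 | $73.77 | $356.43 | $1,592.50
3 | $1,592.50 | $73.77 | $356.43 | $1,309.84
4 | $1,309.84 | $73.77 | $356.43 | $1,027.18
5 | $1,027.18 | $73.77 | $356.43 | $744.52
6 | $744.52 | $73.77 | $356.43 | $461.86
7 | $461.86 | $73.77 | $356.43 | $179.20
8 | $179.20 | $73.77 | $252.97 | $0.00
Balance reaches $0.00 in week 8.

8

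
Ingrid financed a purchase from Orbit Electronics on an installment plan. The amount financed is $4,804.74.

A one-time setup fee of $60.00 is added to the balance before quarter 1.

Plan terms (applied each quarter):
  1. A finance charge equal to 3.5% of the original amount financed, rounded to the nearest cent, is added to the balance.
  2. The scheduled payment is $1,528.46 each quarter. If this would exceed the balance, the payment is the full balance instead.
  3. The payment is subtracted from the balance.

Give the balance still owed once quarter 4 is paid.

$0.00

Quarter 1: opening $4,864.74; interest $168.17 → $5,032.91; payment $1,528.46; balance $3,504.45
Quarter 2: opening $3,504.45; interest $168.17 → $3,672.62; payment $1,528.46; balance $2,144.16
Quarter 3: opening $2,144.16; interest $168.17 → $2,312.33; payment $1,528.46; balance $783.87
Quarter 4: opening $783.87; interest $168.17 → $952.04; payment $952.04; balance $0.00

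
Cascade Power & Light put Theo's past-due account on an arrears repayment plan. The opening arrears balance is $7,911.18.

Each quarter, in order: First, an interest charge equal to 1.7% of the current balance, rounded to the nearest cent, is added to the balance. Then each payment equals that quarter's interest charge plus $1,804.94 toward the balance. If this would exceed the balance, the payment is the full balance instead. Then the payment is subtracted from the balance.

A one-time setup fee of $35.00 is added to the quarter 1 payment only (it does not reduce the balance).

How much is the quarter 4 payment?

Quarter 1: $7,911.18 +$134.49 interest = $8,045.67; pay $1,939.43 (+ $35.00 fee) → $6,106.24
Quarter 2: $6,106.24 +$103.81 interest = $6,210.05; pay $1,908.75 → $4,301.30
Quarter 3: $4,301.30 +$73.12 interest = $4,374.42; pay $1,878.06 → $2,496.36
Quarter 4: $2,496.36 +$42.44 interest = $2,538.80; pay $1,847.38 → $691.42

$1,847.38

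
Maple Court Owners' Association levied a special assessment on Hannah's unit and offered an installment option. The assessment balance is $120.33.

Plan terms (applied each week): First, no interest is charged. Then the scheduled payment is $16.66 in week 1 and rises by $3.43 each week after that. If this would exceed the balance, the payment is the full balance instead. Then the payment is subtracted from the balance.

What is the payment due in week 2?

$20.09

Week 1: opening $120.33; payment $16.66; balance $103.67
Week 2: opening $103.67; payment $20.09; balance $83.58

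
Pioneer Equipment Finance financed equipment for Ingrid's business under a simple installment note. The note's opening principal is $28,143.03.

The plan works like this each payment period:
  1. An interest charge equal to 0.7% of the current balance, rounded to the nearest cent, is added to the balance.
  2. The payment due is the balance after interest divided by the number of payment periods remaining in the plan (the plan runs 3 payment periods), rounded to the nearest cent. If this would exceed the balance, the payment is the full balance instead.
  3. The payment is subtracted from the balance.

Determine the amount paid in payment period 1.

$9,446.68

# | Opening | Interest | Payment | End bal
1 | $28,143.03 | $197.00 | $9,446.68 | $18,893.35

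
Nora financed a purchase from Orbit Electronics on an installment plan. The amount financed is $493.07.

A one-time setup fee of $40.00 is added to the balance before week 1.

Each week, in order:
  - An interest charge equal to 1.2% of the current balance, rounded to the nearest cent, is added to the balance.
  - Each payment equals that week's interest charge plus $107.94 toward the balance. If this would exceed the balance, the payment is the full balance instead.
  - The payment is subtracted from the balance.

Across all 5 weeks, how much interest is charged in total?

# | Opening | Interest | Payment | End bal
1 | $533.07 | $6.40 | $114.34 | $425.13
2 | $425.13 | $5.10 | $113.04 | $317.19
3 | $317.19 | $3.81 | $111.75 | $209.25
4 | $209.25 | $2.51 | $110.45 | $101.31
5 | $101.31 | $1.22 | $102.53 | $0.00
Total interest: $6.40 + $5.10 + $3.81 + $2.51 + $1.22 = $19.04

$19.04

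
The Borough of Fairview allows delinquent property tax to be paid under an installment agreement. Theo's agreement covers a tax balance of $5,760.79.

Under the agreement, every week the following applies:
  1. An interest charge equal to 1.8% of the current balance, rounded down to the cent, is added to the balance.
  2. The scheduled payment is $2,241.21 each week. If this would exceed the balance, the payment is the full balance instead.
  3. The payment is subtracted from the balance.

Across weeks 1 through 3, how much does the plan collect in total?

$5,955.74

Week 1: opening $5,760.79; interest $103.69 → $5,864.48; payment $2,241.21; balance $3,623.27
Week 2: opening $3,623.27; interest $65.21 → $3,688.48; payment $2,241.21; balance $1,447.27
Week 3: opening $1,447.27; interest $26.05 → $1,473.32; payment $1,473.32; balance $0.00
Total paid: $5,955.74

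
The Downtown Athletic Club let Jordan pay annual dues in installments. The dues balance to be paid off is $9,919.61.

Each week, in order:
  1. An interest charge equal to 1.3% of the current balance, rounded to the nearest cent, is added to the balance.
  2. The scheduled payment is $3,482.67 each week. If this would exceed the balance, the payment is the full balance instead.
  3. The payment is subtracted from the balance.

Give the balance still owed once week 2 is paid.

$3,168.58

Week 1: opening $9,919.61; interest $128.95 → $10,048.56; payment $3,482.67; balance $6,565.89
Week 2: opening $6,565.89; interest $85.36 → $6,651.25; payment $3,482.67; balance $3,168.58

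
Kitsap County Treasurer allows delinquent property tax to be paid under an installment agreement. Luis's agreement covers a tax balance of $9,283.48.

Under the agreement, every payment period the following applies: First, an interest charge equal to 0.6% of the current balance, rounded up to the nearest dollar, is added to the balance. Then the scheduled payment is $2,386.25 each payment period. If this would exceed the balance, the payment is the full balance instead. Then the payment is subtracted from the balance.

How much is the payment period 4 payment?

$2,264.73

Payment period 1: opening $9,283.48; interest $56.00 → $9,339.48; payment $2,386.25; balance $6,953.23
Payment period 2: opening $6,953.23; interest $42.00 → $6,995.23; payment $2,386.25; balance $4,608.98
Payment period 3: opening $4,608.98; interest $28.00 → $4,636.98; payment $2,386.25; balance $2,250.73
Payment period 4: opening $2,250.73; interest $14.00 → $2,264.73; payment $2,264.73; balance $0.00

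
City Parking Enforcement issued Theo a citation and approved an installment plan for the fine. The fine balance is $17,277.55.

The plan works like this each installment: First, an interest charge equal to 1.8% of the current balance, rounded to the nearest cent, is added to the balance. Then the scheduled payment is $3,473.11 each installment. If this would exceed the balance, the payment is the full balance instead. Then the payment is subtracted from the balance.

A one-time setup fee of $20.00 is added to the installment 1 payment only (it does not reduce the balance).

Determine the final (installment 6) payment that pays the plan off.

Installment 1: opening $17,277.55; interest $311.00 → $17,588.55; payment $3,473.11 (+ $20.00 fee); balance $14,115.44
Installment 2: opening $14,115.44; interest $254.08 → $14,369.52; payment $3,473.11; balance $10,896.41
Installment 3: opening $10,896.41; interest $196.14 → $11,092.55; payment $3,473.11; balance $7,619.44
Installment 4: opening $7,619.44; interest $137.15 → $7,756.59; payment $3,473.11; balance $4,283.48
Installment 5: opening $4,283.48; interest $77.10 → $4,360.58; payment $3,473.11; balance $887.47
Installment 6: opening $887.47; interest $15.97 → $903.44; payment $903.44; balance $0.00

$903.44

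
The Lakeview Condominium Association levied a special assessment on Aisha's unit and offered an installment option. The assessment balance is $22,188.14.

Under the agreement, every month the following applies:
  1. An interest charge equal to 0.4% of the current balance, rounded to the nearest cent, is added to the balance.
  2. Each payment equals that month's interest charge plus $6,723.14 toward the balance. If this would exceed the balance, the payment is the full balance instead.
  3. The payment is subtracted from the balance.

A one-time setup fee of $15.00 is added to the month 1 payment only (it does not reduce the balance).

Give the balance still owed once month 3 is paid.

$2,018.72

Month 1: $22,188.14 +$88.75 interest = $22,276.89; pay $6,811.89 (+ $15.00 fee) → $15,465.00
Month 2: $15,465.00 +$61.86 interest = $15,526.86; pay $6,785.00 → $8,741.86
Month 3: $8,741.86 +$34.97 interest = $8,776.83; pay $6,758.11 → $2,018.72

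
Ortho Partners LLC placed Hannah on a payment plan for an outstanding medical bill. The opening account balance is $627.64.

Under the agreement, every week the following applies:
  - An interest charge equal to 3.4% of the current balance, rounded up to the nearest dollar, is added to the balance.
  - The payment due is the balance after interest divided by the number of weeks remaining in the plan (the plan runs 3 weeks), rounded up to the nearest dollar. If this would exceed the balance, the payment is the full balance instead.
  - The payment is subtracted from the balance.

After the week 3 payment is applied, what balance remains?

$0.00

Week 1: opening $627.64; interest $22.00 → $649.64; payment $217.00; balance $432.64
Week 2: opening $432.64; interest $15.00 → $447.64; payment $224.00; balance $223.64
Week 3: opening $223.64; interest $8.00 → $231.64; payment $231.64; balance $0.00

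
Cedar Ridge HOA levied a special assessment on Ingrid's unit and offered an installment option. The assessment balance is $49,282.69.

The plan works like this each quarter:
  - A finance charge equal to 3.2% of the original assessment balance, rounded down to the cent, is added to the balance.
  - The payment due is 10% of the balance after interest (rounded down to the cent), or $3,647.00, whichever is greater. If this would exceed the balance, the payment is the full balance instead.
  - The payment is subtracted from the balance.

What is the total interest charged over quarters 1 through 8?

Quarter 1: opening $49,282.69; interest $1,577.04 → $50,859.73; payment $5,085.97; balance $45,773.76
Quarter 2: opening $45,773.76; interest $1,577.04 → $47,350.80; payment $4,735.08; balance $42,615.72
Quarter 3: opening $42,615.72; interest $1,577.04 → $44,192.76; payment $4,419.27; balance $39,773.49
Quarter 4: opening $39,773.49; interest $1,577.04 → $41,350.53; payment $4,135.05; balance $37,215.48
Quarter 5: opening $37,215.48; interest $1,577.04 → $38,792.52; payment $3,879.25; balance $34,913.27
Quarter 6: opening $34,913.27; interest $1,577.04 → $36,490.31; payment $3,649.03; balance $32,841.28
Quarter 7: opening $32,841.28; interest $1,577.04 → $34,418.32; payment $3,647.00; balance $30,771.32
Quarter 8: opening $30,771.32; interest $1,577.04 → $32,348.36; payment $3,647.00; balance $28,701.36
Total interest: $1,577.04 + $1,577.04 + $1,577.04 + $1,577.04 + $1,577.04 + $1,577.04 + $1,577.04 + $1,577.04 = $12,616.32

$12,616.32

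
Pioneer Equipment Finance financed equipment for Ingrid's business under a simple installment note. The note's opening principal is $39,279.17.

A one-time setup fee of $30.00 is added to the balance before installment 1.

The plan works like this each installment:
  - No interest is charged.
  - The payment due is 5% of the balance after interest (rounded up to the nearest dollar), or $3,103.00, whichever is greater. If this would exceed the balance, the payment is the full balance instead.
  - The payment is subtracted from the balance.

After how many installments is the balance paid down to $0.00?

13

Installment 1: $39,309.17 − $3,103.00 → $36,206.17
Installment 2: $36,206.17 − $3,103.00 → $33,103.17
Installment 3: $33,103.17 − $3,103.00 → $30,000.17
Installment 4: $30,000.17 − $3,103.00 → $26,897.17
Installment 5: $26,897.17 − $3,103.00 → $23,794.17
Installment 6: $23,794.17 − $3,103.00 → $20,691.17
Installment 7: $20,691.17 − $3,103.00 → $17,588.17
Installment 8: $17,588.17 − $3,103.00 → $14,485.17
Installment 9: $14,485.17 − $3,103.00 → $11,382.17
Installment 10: $11,382.17 − $3,103.00 → $8,279.17
Installment 11: $8,279.17 − $3,103.00 → $5,176.17
Installment 12: $5,176.17 − $3,103.00 → $2,073.17
Installment 13: $2,073.17 − $2,073.17 → $0.00
Balance reaches $0.00 in installment 13.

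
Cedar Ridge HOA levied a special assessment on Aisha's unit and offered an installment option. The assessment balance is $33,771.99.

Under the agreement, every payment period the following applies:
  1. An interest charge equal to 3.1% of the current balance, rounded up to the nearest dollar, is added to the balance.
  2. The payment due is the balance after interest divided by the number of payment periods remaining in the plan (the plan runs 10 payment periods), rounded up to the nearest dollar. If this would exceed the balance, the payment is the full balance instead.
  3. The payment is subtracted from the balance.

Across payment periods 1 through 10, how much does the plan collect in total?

Payment period 1: opening $33,771.99; interest $1,047.00 → $34,818.99; payment $3,482.00; balance $31,336.99
Payment period 2: opening $31,336.99; interest $972.00 → $32,308.99; payment $3,590.00; balance $28,718.99
Payment period 3: opening $28,718.99; interest $891.00 → $29,609.99; payment $3,702.00; balance $25,907.99
Payment period 4: opening $25,907.99; interest $804.00 → $26,711.99; payment $3,816.00; balance $22,895.99
Payment period 5: opening $22,895.99; interest $710.00 → $23,605.99; payment $3,935.00; balance $19,670.99
Payment period 6: opening $19,670.99; interest $610.00 → $20,280.99; payment $4,057.00; balance $16,223.99
Payment period 7: opening $16,223.99; interest $503.00 → $16,726.99; payment $4,182.00; balance $12,544.99
Payment period 8: opening $12,544.99; interest $389.00 → $12,933.99; payment $4,312.00; balance $8,621.99
Payment period 9: opening $8,621.99; interest $268.00 → $8,889.99; payment $4,445.00; balance $4,444.99
Payment period 10: opening $4,444.99; interest $138.00 → $4,582.99; payment $4,582.99; balance $0.00
Total paid: $40,103.99

$40,103.99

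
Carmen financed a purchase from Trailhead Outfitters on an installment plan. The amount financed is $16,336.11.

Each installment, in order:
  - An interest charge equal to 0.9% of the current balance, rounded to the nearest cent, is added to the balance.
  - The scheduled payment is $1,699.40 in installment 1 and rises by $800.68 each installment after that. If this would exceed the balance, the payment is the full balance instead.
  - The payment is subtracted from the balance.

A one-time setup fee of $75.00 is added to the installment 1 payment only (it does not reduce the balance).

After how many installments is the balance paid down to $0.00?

Installment 1: $16,336.11 +$147.02 interest = $16,483.13; pay $1,699.40 (+ $75.00 fee) → $14,783.73
Installment 2: $14,783.73 +$133.05 interest = $14,916.78; pay $2,500.08 → $12,416.70
Installment 3: $12,416.70 +$111.75 interest = $12,528.45; pay $3,300.76 → $9,227.69
Installment 4: $9,227.69 +$83.05 interest = $9,310.74; pay $4,101.44 → $5,209.30
Installment 5: $5,209.30 +$46.88 interest = $5,256.18; pay $4,902.12 → $354.06
Installment 6: $354.06 +$3.19 interest = $357.25; pay $357.25 → $0.00
Balance reaches $0.00 in installment 6.

6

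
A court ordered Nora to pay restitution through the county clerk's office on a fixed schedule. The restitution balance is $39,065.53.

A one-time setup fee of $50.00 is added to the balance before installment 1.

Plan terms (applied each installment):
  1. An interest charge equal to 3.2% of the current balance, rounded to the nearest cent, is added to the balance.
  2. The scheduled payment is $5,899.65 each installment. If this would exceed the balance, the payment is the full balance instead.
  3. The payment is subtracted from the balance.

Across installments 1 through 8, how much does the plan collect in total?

$44,687.07

Installment 1: $39,115.53 +$1,251.70 interest = $40,367.23; pay $5,899.65 → $34,467.58
Installment 2: $34,467.58 +$1,102.96 interest = $35,570.54; pay $5,899.65 → $29,670.89
Installment 3: $29,670.89 +$949.47 interest = $30,620.36; pay $5,899.65 → $24,720.71
Installment 4: $24,720.71 +$791.06 interest = $25,511.77; pay $5,899.65 → $19,612.12
Installment 5: $19,612.12 +$627.59 interest = $20,239.71; pay $5,899.65 → $14,340.06
Installment 6: $14,340.06 +$458.88 interest = $14,798.94; pay $5,899.65 → $8,899.29
Installment 7: $8,899.29 +$284.78 interest = $9,184.07; pay $5,899.65 → $3,284.42
Installment 8: $3,284.42 +$105.10 interest = $3,389.52; pay $3,389.52 → $0.00
Total paid: $44,687.07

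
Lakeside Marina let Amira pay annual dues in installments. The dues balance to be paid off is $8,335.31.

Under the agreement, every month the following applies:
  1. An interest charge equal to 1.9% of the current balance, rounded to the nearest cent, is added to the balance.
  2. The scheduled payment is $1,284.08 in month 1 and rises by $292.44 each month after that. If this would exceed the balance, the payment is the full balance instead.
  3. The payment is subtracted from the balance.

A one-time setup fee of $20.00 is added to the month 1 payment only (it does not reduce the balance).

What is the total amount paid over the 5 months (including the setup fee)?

$8,873.08

# | Opening | Interest | Payment | Fee | End bal
1 | $8,335.31 | $158.37 | $1,284.08 | $20.00 | $7,209.60
2 | $7,209.60 | $136.98 | $1,576.52 | — | $5,770.06
3 | $5,770.06 | $109.63 | $1,868.96 | — | $4,010.73
4 | $4,010.73 | $76.20 | $2,161.40 | — | $1,925.53
5 | $1,925.53 | $36.59 | $1,962.12 | — | $0.00
Total paid: $8,873.08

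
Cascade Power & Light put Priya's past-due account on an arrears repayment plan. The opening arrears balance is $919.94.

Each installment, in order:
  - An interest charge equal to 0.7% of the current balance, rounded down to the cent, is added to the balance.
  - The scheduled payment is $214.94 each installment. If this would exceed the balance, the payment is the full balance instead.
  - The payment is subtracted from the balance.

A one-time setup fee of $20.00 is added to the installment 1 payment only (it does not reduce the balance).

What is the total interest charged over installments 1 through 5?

Installment 1: $919.94 +$6.43 interest = $926.37; pay $214.94 (+ $20.00 fee) → $711.43
Installment 2: $711.43 +$4.98 interest = $716.41; pay $214.94 → $501.47
Installment 3: $501.47 +$3.51 interest = $504.98; pay $214.94 → $290.04
Installment 4: $290.04 +$2.03 interest = $292.07; pay $214.94 → $77.13
Installment 5: $77.13 +$0.53 interest = $77.66; pay $77.66 → $0.00
Total interest: $6.43 + $4.98 + $3.51 + $2.03 + $0.53 = $17.48

$17.48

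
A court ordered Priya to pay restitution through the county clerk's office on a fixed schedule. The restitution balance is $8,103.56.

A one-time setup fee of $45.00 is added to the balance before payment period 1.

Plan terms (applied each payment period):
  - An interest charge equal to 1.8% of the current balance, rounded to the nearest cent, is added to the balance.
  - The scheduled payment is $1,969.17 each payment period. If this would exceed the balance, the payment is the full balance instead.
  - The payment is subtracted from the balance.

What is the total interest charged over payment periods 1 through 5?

# | Opening | Interest | Payment | End bal
1 | $8,148.56 | $146.67 | $1,969.17 | $6,326.06
2 | $6,326.06 | $113.87 | $1,969.17 | $4,470.76
3 | $4,470.76 | $80.47 | $1,969.17 | $2,582.06
4 | $2,582.06 | $46.48 | $1,969.17 | $659.37
5 | $659.37 | $11.87 | $671.24 | $0.00
Total interest: $146.67 + $113.87 + $80.47 + $46.48 + $11.87 = $399.36

$399.36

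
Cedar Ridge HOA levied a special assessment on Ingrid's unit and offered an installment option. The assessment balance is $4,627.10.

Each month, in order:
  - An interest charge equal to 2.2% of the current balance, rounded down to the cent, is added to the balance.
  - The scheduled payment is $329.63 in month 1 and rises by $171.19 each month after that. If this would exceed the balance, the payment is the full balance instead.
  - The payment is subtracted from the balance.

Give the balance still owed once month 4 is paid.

$2,642.94

Month 1: $4,627.10 +$101.79 interest = $4,728.89; pay $329.63 → $4,399.26
Month 2: $4,399.26 +$96.78 interest = $4,496.04; pay $500.82 → $3,995.22
Month 3: $3,995.22 +$87.89 interest = $4,083.11; pay $672.01 → $3,411.10
Month 4: $3,411.10 +$75.04 interest = $3,486.14; pay $843.20 → $2,642.94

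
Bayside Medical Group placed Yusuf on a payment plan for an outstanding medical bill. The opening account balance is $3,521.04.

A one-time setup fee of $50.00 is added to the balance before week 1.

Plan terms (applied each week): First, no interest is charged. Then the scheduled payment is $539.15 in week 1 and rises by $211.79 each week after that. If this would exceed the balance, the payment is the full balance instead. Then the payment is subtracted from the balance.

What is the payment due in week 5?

$143.70

# | Opening | Payment | End bal
1 | $3,571.04 | $539.15 | $3,031.89
2 | $3,031.89 | $750.94 | $2,280.95
3 | $2,280.95 | $962.73 | $1,318.22
4 | $1,318.22 | $1,174.52 | $143.70
5 | $143.70 | $143.70 | $0.00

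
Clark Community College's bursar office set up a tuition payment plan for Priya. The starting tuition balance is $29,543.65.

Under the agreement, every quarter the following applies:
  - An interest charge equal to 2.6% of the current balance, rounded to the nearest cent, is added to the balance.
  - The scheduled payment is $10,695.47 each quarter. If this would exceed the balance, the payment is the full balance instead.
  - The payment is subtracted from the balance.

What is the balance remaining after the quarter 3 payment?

$0.00

Quarter 1: opening $29,543.65; interest $768.13 → $30,311.78; payment $10,695.47; balance $19,616.31
Quarter 2: opening $19,616.31; interest $510.02 → $20,126.33; payment $10,695.47; balance $9,430.86
Quarter 3: opening $9,430.86; interest $245.20 → $9,676.06; payment $9,676.06; balance $0.00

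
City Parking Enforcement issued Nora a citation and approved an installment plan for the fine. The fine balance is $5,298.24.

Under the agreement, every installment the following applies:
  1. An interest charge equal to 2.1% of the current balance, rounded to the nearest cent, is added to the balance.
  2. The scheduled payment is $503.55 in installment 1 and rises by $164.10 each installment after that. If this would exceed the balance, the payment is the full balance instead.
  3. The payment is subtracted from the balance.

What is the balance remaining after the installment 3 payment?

$3,600.74

# | Opening | Interest | Payment | End bal
1 | $5,298.24 | $111.26 | $503.55 | $4,905.95
2 | $4,905.95 | $103.02 | $667.65 | $4,341.32
3 | $4,341.32 | $91.17 | $831.75 | $3,600.74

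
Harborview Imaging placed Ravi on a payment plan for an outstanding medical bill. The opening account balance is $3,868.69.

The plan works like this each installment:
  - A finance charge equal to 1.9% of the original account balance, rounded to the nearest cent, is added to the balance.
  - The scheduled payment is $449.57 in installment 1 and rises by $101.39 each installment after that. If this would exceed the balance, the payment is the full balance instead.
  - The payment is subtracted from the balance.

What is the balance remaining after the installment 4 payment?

Installment 1: opening $3,868.69; interest $73.51 → $3,942.20; payment $449.57; balance $3,492.63
Installment 2: opening $3,492.63; interest $73.51 → $3,566.14; payment $550.96; balance $3,015.18
Installment 3: opening $3,015.18; interest $73.51 → $3,088.69; payment $652.35; balance $2,436.34
Installment 4: opening $2,436.34; interest $73.51 → $2,509.85; payment $753.74; balance $1,756.11

$1,756.11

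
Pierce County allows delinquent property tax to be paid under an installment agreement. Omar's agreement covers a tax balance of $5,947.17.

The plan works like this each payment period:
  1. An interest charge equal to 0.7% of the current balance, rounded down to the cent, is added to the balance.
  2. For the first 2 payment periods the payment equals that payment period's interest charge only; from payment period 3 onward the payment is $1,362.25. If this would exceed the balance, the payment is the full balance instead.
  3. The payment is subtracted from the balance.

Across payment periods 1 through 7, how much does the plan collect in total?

$6,145.47

Payment period 1: opening $5,947.17; interest $41.63 → $5,988.80; payment $41.63; balance $5,947.17
Payment period 2: opening $5,947.17; interest $41.63 → $5,988.80; payment $41.63; balance $5,947.17
Payment period 3: opening $5,947.17; interest $41.63 → $5,988.80; payment $1,362.25; balance $4,626.55
Payment period 4: opening $4,626.55; interest $32.38 → $4,658.93; payment $1,362.25; balance $3,296.68
Payment period 5: opening $3,296.68; interest $23.07 → $3,319.75; payment $1,362.25; balance $1,957.50
Payment period 6: opening $1,957.50; interest $13.70 → $1,971.20; payment $1,362.25; balance $608.95
Payment period 7: opening $608.95; interest $4.26 → $613.21; payment $613.21; balance $0.00
Total paid: $6,145.47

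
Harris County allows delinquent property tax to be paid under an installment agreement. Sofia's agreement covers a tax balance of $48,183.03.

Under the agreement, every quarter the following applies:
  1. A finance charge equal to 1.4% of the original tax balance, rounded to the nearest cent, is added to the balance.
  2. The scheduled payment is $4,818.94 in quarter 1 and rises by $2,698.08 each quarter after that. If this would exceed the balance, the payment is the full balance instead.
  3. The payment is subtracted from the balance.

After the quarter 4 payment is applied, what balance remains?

Quarter 1: $48,183.03 +$674.56 interest = $48,857.59; pay $4,818.94 → $44,038.65
Quarter 2: $44,038.65 +$674.56 interest = $44,713.21; pay $7,517.02 → $37,196.19
Quarter 3: $37,196.19 +$674.56 interest = $37,870.75; pay $10,215.10 → $27,655.65
Quarter 4: $27,655.65 +$674.56 interest = $28,330.21; pay $12,913.18 → $15,417.03

$15,417.03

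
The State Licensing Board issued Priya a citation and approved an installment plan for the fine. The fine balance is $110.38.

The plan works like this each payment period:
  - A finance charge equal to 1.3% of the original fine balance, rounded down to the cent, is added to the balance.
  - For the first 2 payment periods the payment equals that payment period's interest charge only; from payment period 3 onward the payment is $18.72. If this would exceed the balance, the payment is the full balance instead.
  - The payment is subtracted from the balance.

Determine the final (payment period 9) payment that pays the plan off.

$8.07

Payment period 1: opening $110.38; interest $1.43 → $111.81; payment $1.43; balance $110.38
Payment period 2: opening $110.38; interest $1.43 → $111.81; payment $1.43; balance $110.38
Payment period 3: opening $110.38; interest $1.43 → $111.81; payment $18.72; balance $93.09
Payment period 4: opening $93.09; interest $1.43 → $94.52; payment $18.72; balance $75.80
Payment period 5: opening $75.80; interest $1.43 → $77.23; payment $18.72; balance $58.51
Payment period 6: opening $58.51; interest $1.43 → $59.94; payment $18.72; balance $41.22
Payment period 7: opening $41.22; interest $1.43 → $42.65; payment $18.72; balance $23.93
Payment period 8: opening $23.93; interest $1.43 → $25.36; payment $18.72; balance $6.64
Payment period 9: opening $6.64; interest $1.43 → $8.07; payment $8.07; balance $0.00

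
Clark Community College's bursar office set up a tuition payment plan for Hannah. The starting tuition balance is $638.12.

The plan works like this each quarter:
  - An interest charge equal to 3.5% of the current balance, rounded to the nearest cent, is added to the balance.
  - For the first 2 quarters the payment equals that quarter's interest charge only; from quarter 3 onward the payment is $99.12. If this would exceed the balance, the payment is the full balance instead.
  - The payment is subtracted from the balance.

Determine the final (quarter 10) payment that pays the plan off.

# | Opening | Interest | Payment | End bal
1 | $638.12 | $22.33 | $22.33 | $638.12
2 | $638.12 | $22.33 | $22.33 | $638.12
3 | $638.12 | $22.33 | $99.12 | $561.33
4 | $561.33 | $19.65 | $99.12 | $481.86
5 | $481.86 | $16.87 | $99.12 | $399.61
6 | $399.61 | $13.99 | $99.12 | $314.48
7 | $314.48 | $11.01 | $99.12 | $226.37
8 | $226.37 | $7.92 | $99.12 | $135.17
9 | $135.17 | $4.73 | $99.12 | $40.78
10 | $40.78 | $1.43 | $42.21 | $0.00

$42.21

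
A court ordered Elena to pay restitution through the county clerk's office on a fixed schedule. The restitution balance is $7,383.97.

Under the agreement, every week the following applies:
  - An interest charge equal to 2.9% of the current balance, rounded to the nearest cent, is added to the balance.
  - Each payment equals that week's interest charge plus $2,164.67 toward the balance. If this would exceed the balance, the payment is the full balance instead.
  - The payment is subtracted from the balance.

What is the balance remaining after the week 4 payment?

Week 1: opening $7,383.97; interest $214.14 → $7,598.11; payment $2,378.81; balance $5,219.30
Week 2: opening $5,219.30; interest $151.36 → $5,370.66; payment $2,316.03; balance $3,054.63
Week 3: opening $3,054.63; interest $88.58 → $3,143.21; payment $2,253.25; balance $889.96
Week 4: opening $889.96; interest $25.81 → $915.77; payment $915.77; balance $0.00

$0.00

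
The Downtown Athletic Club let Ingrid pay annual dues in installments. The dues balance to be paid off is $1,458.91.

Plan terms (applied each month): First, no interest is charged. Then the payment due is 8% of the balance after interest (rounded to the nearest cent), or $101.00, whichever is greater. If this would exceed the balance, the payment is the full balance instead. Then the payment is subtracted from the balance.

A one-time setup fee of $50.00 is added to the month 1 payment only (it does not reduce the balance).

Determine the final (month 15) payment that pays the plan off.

$22.82

Month 1: opening $1,458.91; payment $116.71 (+ $50.00 fee); balance $1,342.20
Month 2: opening $1,342.20; payment $107.38; balance $1,234.82
Month 3: opening $1,234.82; payment $101.00; balance $1,133.82
Month 4: opening $1,133.82; payment $101.00; balance $1,032.82
Month 5: opening $1,032.82; payment $101.00; balance $931.82
Month 6: opening $931.82; payment $101.00; balance $830.82
Month 7: opening $830.82; payment $101.00; balance $729.82
Month 8: opening $729.82; payment $101.00; balance $628.82
Month 9: opening $628.82; payment $101.00; balance $527.82
Month 10: opening $527.82; payment $101.00; balance $426.82
Month 11: opening $426.82; payment $101.00; balance $325.82
Month 12: opening $325.82; payment $101.00; balance $224.82
Month 13: opening $224.82; payment $101.00; balance $123.82
Month 14: opening $123.82; payment $101.00; balance $22.82
Month 15: opening $22.82; payment $22.82; balance $0.00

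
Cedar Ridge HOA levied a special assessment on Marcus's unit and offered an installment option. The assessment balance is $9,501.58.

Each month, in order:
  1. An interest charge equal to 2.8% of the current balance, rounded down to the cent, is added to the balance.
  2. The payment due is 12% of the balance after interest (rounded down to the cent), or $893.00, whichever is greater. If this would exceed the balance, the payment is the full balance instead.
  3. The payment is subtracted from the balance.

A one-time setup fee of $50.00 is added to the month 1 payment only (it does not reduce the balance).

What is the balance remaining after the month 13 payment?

$0.00

Month 1: opening $9,501.58; interest $266.04 → $9,767.62; payment $1,172.11 (+ $50.00 fee); balance $8,595.51
Month 2: opening $8,595.51; interest $240.67 → $8,836.18; payment $1,060.34; balance $7,775.84
Month 3: opening $7,775.84; interest $217.72 → $7,993.56; payment $959.22; balance $7,034.34
Month 4: opening $7,034.34; interest $196.96 → $7,231.30; payment $893.00; balance $6,338.30
Month 5: opening $6,338.30; interest $177.47 → $6,515.77; payment $893.00; balance $5,622.77
Month 6: opening $5,622.77; interest $157.43 → $5,780.20; payment $893.00; balance $4,887.20
Month 7: opening $4,887.20; interest $136.84 → $5,024.04; payment $893.00; balance $4,131.04
Month 8: opening $4,131.04; interest $115.66 → $4,246.70; payment $893.00; balance $3,353.70
Month 9: opening $3,353.70; interest $93.90 → $3,447.60; payment $893.00; balance $2,554.60
Month 10: opening $2,554.60; interest $71.52 → $2,626.12; payment $893.00; balance $1,733.12
Month 11: opening $1,733.12; interest $48.52 → $1,781.64; payment $893.00; balance $888.64
Month 12: opening $888.64; interest $24.88 → $913.52; payment $893.00; balance $20.52
Month 13: opening $20.52; interest $0.57 → $21.09; payment $21.09; balance $0.00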